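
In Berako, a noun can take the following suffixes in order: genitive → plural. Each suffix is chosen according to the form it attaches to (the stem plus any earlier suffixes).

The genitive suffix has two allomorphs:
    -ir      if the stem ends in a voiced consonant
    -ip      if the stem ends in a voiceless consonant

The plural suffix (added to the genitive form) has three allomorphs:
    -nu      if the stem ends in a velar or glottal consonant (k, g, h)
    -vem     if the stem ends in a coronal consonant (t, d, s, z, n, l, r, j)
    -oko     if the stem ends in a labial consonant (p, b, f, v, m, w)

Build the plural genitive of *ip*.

ipipoko

The final consonant of *ip* is /p/, which is voiceless, so the genitive suffix is -ip, giving *ipip*.
The genitive form *ipip* — final consonant /p/ (labial) → -oko → *ipipoko*.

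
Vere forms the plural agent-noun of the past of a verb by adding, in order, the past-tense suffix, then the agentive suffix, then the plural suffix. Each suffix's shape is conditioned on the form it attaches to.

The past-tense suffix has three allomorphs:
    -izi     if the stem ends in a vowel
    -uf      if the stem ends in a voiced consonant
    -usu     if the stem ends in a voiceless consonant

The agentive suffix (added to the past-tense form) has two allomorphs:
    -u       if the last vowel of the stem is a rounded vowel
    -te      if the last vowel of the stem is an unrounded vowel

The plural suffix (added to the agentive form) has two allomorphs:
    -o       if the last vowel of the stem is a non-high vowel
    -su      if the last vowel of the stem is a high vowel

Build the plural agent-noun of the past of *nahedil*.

nahedilufusu

The final sound of *nahedil* is /l/, which is a voiced consonant, so the past-tense suffix is -uf, giving *nahediluf*.
The last vowel of the past-tense form *nahediluf* is /u/, which is a rounded vowel, so the agentive suffix is -u, giving *nahedilufu*.
Since the last vowel of the agentive form *nahedilufu* is /u/ (a high vowel), it takes -su, giving *nahedilufusu*.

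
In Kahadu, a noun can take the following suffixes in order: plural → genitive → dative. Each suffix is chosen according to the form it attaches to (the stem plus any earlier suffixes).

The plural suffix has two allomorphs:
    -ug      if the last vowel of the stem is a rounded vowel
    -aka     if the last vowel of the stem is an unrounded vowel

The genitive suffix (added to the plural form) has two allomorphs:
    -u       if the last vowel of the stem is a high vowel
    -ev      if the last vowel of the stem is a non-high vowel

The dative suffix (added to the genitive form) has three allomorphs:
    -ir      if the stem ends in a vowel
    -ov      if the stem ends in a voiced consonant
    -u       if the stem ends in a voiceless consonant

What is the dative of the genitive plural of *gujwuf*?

*gujwuf* — last vowel /u/ (a rounded vowel) → -ug → *gujwufug*.
The plural form *gujwufug* — last vowel /u/ (a high vowel) → -u → *gujwufugu*.
The genitive form *gujwufugu*: final sound = /u/, a vowel → -ir → *gujwufuguir*.

gujwufuguir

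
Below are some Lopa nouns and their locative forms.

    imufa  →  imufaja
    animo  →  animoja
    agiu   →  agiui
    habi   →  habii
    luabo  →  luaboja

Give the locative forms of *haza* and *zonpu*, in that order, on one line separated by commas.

Looking at the last vowel of each stem: -i when the last vowel of the stem is a high vowel (*agiu*, *habi*); -ja when the last vowel of the stem is a non-high vowel (*imufa*, *animo*, *luabo*).
*haza*: last vowel = /a/, a non-high vowel → -ja → *hazaja*.
*zonpu*: last vowel = /u/, a high vowel → -i → *zonpui*.

hazaja, zonpui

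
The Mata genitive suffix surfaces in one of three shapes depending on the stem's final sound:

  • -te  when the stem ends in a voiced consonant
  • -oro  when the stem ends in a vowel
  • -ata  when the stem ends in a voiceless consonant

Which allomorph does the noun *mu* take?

-oro

Since the final sound of *mu* is /u/ (a vowel), it takes -oro.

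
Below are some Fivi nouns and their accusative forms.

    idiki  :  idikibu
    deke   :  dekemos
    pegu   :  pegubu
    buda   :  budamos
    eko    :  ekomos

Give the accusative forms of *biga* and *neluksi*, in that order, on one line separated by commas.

bigamos, neluksibu

The suffix is conditioned by the last vowel: -bu when the last vowel of the stem is a high vowel (*idiki*, *pegu*); -mos when the last vowel of the stem is a non-high vowel (*deke*, *buda*, *eko*).
The last vowel of *biga* is /a/, which is a non-high vowel, so the suffix is -mos, giving *bigamos*.
The last vowel of *neluksi* is /i/, which is a high vowel, so the suffix is -bu, giving *neluksibu*.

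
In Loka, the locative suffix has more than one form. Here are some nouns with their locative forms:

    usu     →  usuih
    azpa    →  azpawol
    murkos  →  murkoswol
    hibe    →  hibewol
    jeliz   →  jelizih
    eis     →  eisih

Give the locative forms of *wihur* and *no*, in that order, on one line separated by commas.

The alternation tracks the last vowel of the stem — -ih when the last vowel of the stem is a high vowel (*usu*, *jeliz*, *eis*); -wol when the last vowel of the stem is a non-high vowel (*azpa*, *murkos*, *hibe*).
*wihur*: last vowel = /u/, a high vowel → -ih → *wihurih*.
Since the last vowel of *no* is /o/ (a non-high vowel), it takes -wol, giving *nowol*.

wihurih, nowol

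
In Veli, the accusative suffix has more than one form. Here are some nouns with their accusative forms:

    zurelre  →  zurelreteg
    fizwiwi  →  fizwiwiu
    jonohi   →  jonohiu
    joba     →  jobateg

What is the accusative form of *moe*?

moeteg

Looking at the last vowel of each stem: -u when the last vowel of the stem is a high vowel (*fizwiwi*, *jonohi*); -teg when the last vowel of the stem is a non-high vowel (*zurelre*, *joba*).
*moe* — last vowel /e/ (a non-high vowel) → -teg → *moeteg*.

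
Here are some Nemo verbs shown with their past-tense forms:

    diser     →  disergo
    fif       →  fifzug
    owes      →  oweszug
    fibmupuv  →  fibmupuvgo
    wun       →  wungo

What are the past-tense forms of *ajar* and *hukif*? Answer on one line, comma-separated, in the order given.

The suffix is conditioned by the final consonant: -zug when the stem ends in a voiceless consonant (*fif*, *owes*); -go when the stem ends in a voiced consonant (*diser*, *fibmupuv*, *wun*).
*ajar*: final consonant = /r/, voiced → -go → *ajargo*.
The final consonant of *hukif* is /f/, which is voiceless, so the suffix is -zug, giving *hukifzug*.

ajargo, hukifzug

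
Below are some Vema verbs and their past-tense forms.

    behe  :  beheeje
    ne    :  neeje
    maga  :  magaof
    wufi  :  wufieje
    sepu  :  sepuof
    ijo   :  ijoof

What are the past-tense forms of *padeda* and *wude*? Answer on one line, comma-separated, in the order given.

Looking at the last vowel of each stem: -eje when the last vowel of the stem is a front vowel (*behe*, *ne*, *wufi*); -of when the last vowel of the stem is a back vowel (*maga*, *sepu*, *ijo*).
Since the last vowel of *padeda* is /a/ (a back vowel), it takes -of, giving *padedaof*.
The last vowel of *wude* is /e/, which is a front vowel, so the suffix is -eje, giving *wudeeje*.

padedaof, wudeeje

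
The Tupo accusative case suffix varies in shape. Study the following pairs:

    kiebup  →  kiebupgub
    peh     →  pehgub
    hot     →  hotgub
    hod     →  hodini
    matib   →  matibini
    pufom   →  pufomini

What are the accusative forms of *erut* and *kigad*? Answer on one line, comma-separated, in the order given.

erutgub, kigadini

The alternation tracks the final consonant of the stem — -gub when the stem ends in a voiceless consonant (*kiebup*, *peh*, *hot*); -ini when the stem ends in a voiced consonant (*hod*, *matib*, *pufom*).
*erut*: final consonant = /t/, voiceless → -gub → *erutgub*.
*kigad* — final consonant /d/ (voiced) → -ini → *kigadini*.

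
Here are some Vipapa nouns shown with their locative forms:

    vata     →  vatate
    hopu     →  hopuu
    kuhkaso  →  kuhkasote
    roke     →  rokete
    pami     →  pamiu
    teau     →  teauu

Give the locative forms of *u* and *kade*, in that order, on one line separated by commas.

The alternation tracks the last vowel of the stem — -u when the last vowel of the stem is a high vowel (*hopu*, *pami*, *teau*); -te when the last vowel of the stem is a non-high vowel (*vata*, *kuhkaso*, *roke*).
The last vowel of *u* is /u/, which is a high vowel, so the suffix is -u, giving *uu*.
Since the last vowel of *kade* is /e/ (a non-high vowel), it takes -te, giving *kadete*.

uu, kadete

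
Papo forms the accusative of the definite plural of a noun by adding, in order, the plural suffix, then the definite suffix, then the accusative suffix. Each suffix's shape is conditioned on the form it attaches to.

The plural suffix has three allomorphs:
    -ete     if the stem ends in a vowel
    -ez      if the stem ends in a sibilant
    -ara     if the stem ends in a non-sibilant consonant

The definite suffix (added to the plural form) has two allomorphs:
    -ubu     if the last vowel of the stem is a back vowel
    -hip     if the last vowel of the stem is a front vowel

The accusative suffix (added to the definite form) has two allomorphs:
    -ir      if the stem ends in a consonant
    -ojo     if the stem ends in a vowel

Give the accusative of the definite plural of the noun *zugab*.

*zugab*: final sound = /b/, a non-sibilant consonant → -ara → *zugabara*.
The plural form *zugabara* — last vowel /a/ (a back vowel) → -ubu → *zugabaraubu*.
The definite form *zugabaraubu* — final sound /u/ (a vowel) → -ojo → *zugabaraubuojo*.

zugabaraubuojo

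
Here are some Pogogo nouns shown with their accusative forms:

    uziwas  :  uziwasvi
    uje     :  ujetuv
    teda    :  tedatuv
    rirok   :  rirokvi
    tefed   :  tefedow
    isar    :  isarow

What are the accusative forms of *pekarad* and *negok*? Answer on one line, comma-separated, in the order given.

The pattern is voicing of the final sound: -vi when the stem ends in a voiceless consonant (*uziwas*, *rirok*); -ow when the stem ends in a voiced consonant (*tefed*, *isar*); -tuv when the stem ends in a vowel (*uje*, *teda*).
*pekarad* — final sound /d/ (a voiced consonant) → -ow → *pekaradow*.
*negok*: final sound = /k/, a voiceless consonant → -vi → *negokvi*.

pekaradow, negokvi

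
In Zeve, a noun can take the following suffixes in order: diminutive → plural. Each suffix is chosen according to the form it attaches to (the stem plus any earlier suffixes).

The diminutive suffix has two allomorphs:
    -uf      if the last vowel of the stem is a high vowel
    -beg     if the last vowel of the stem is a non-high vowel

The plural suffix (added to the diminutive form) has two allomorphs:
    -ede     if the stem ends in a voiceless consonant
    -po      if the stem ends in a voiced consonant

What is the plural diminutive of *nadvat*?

nadvatbegpo

*nadvat* — last vowel /a/ (a non-high vowel) → -beg → *nadvatbeg*.
The final consonant of the diminutive form *nadvatbeg* is /g/, which is voiced, so the plural suffix is -po, giving *nadvatbegpo*.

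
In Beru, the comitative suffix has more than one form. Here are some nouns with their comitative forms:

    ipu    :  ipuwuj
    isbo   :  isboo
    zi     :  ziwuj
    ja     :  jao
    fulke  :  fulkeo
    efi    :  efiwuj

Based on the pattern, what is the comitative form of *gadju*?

The suffix is conditioned by the last vowel: -wuj when the last vowel of the stem is a high vowel (*ipu*, *zi*, *efi*); -o when the last vowel of the stem is a non-high vowel (*isbo*, *ja*, *fulke*).
The last vowel of *gadju* is /u/, which is a high vowel, so the suffix is -wuj, giving *gadjuwuj*.

gadjuwuj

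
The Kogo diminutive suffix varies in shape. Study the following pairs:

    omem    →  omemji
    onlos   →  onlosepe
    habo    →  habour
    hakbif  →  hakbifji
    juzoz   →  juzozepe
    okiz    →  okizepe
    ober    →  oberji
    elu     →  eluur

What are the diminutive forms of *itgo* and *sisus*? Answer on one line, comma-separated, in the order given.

Looking at the final sound of each stem: -epe when the stem ends in a sibilant (*onlos*, *juzoz*, *okiz*); -ji when the stem ends in a non-sibilant consonant (*omem*, *hakbif*, *ober*); -ur when the stem ends in a vowel (*habo*, *elu*).
Since the final sound of *itgo* is /o/ (a vowel), it takes -ur, giving *itgour*.
The final sound of *sisus* is /s/, which is a sibilant, so the suffix is -epe, giving *sisusepe*.

itgour, sisusepe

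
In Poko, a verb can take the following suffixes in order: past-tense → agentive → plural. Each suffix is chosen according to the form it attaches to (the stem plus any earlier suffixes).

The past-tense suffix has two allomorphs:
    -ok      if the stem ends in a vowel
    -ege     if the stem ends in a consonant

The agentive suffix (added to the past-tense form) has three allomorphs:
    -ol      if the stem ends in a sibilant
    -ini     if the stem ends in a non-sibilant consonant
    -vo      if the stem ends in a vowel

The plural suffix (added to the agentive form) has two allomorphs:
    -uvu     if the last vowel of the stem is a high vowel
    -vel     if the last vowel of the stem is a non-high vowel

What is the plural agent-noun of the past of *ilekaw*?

Since the final sound of *ilekaw* is /w/ (a consonant), it takes -ege, giving *ilekawege*.
The past-tense form *ilekawege*: final sound = /e/, a vowel → -vo → *ilekawegevo*.
Since the last vowel of the agentive form *ilekawegevo* is /o/ (a non-high vowel), it takes -vel, giving *ilekawegevovel*.

ilekawegevovel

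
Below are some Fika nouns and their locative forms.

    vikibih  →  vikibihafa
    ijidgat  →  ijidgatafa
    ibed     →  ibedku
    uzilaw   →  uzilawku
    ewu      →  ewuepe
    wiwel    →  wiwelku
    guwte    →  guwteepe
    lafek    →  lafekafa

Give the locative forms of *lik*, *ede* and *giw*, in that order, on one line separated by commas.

Looking at the final sound of each stem: -afa when the stem ends in a voiceless consonant (*vikibih*, *ijidgat*, *lafek*); -ku when the stem ends in a voiced consonant (*ibed*, *uzilaw*, *wiwel*); -epe when the stem ends in a vowel (*ewu*, *guwte*).
*lik* — final sound /k/ (a voiceless consonant) → -afa → *likafa*.
Since the final sound of *ede* is /e/ (a vowel), it takes -epe, giving *edeepe*.
*giw*: final sound = /w/, a voiced consonant → -ku → *giwku*.

likafa, edeepe, giwku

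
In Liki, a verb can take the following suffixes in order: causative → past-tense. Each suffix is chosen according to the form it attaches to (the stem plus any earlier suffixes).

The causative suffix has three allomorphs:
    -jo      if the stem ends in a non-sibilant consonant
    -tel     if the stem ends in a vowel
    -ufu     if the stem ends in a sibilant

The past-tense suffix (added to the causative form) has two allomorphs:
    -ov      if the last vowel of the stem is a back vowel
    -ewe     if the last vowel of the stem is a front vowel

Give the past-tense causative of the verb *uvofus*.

uvofusufuov

The final sound of *uvofus* is /s/, which is a sibilant, so the causative suffix is -ufu, giving *uvofusufu*.
The last vowel of the causative form *uvofusufu* is /u/, which is a back vowel, so the past-tense suffix is -ov, giving *uvofusufuov*.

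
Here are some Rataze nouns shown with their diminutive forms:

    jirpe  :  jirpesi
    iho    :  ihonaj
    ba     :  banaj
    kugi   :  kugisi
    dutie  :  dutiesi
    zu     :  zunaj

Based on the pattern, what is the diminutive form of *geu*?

The suffix is conditioned by the last vowel: -si when the last vowel of the stem is a front vowel (*jirpe*, *kugi*, *dutie*); -naj when the last vowel of the stem is a back vowel (*iho*, *ba*, *zu*).
The last vowel of *geu* is /u/, which is a back vowel, so the suffix is -naj, giving *geunaj*.

geunaj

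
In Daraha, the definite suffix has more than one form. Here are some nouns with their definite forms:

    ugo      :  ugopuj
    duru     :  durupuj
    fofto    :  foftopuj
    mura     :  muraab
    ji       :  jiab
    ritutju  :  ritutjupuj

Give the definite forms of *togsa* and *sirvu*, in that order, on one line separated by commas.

Looking at the last vowel of each stem: -puj when the last vowel of the stem is a rounded vowel (*ugo*, *duru*, *fofto*, *ritutju*); -ab when the last vowel of the stem is an unrounded vowel (*mura*, *ji*).
*togsa*: last vowel = /a/, an unrounded vowel → -ab → *togsaab*.
Since the last vowel of *sirvu* is /u/ (a rounded vowel), it takes -puj, giving *sirvupuj*.

togsaab, sirvupuj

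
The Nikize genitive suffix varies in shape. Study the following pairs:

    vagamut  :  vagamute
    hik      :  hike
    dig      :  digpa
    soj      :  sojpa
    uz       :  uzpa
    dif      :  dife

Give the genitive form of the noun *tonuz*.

The suffix is conditioned by the final consonant: -e when the stem ends in a voiceless consonant (*vagamut*, *hik*, *dif*); -pa when the stem ends in a voiced consonant (*dig*, *soj*, *uz*).
*tonuz* — final consonant /z/ (voiced) → -pa → *tonuzpa*.

tonuzpa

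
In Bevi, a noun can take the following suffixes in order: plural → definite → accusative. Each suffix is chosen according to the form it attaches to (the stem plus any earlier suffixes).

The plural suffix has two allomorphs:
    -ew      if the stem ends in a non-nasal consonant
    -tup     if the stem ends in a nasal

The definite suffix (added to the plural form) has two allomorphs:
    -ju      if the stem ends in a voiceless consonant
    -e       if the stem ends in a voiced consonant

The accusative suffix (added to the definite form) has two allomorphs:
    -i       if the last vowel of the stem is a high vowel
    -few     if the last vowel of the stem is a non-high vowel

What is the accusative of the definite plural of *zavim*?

The final consonant of *zavim* is /m/, which is a nasal, so the plural suffix is -tup, giving *zavimtup*.
The plural form *zavimtup* — final consonant /p/ (voiceless) → -ju → *zavimtupju*.
The definite form *zavimtupju* — last vowel /u/ (a high vowel) → -i → *zavimtupjui*.

zavimtupjui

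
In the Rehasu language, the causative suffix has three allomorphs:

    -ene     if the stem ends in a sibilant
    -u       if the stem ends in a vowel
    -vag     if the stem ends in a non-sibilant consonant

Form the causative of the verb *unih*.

The final sound of *unih* is /h/, which is a non-sibilant consonant, so the suffix is -vag, giving *unihvag*.

unihvag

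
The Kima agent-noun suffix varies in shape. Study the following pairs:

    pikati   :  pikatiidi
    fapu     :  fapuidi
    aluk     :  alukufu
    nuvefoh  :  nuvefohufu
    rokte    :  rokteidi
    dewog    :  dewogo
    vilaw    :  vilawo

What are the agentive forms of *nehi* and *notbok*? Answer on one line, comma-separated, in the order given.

The pattern is voicing of the final sound: -ufu when the stem ends in a voiceless consonant (*aluk*, *nuvefoh*); -o when the stem ends in a voiced consonant (*dewog*, *vilaw*); -idi when the stem ends in a vowel (*pikati*, *fapu*, *rokte*).
The final sound of *nehi* is /i/, which is a vowel, so the suffix is -idi, giving *nehiidi*.
The final sound of *notbok* is /k/, which is a voiceless consonant, so the suffix is -ufu, giving *notbokufu*.

nehiidi, notbokufu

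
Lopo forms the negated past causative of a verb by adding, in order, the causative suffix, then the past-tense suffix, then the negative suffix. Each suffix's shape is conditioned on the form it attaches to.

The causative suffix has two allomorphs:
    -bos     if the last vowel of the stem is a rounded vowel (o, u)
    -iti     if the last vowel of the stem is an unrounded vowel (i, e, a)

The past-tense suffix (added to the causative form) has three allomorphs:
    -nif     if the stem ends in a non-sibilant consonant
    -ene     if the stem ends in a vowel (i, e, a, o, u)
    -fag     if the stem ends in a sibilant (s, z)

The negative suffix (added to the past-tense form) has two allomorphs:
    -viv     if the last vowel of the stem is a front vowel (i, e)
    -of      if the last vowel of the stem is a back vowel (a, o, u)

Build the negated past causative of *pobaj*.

Since the last vowel of *pobaj* is /a/ (an unrounded vowel), it takes -iti, giving *pobajiti*.
The final sound of the causative form *pobajiti* is /i/, which is a vowel, so the past-tense suffix is -ene, giving *pobajitiene*.
The last vowel of the past-tense form *pobajitiene* is /e/, which is a front vowel, so the negative suffix is -viv, giving *pobajitieneviv*.

pobajitieneviv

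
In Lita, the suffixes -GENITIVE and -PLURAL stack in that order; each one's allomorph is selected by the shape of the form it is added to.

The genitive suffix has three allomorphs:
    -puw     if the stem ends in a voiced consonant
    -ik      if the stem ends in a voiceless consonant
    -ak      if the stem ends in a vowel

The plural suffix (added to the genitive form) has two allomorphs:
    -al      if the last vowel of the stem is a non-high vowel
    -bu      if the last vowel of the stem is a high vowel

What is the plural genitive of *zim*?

*zim* — final sound /m/ (a voiced consonant) → -puw → *zimpuw*.
Since the last vowel of the genitive form *zimpuw* is /u/ (a high vowel), it takes -bu, giving *zimpuwbu*.

zimpuwbu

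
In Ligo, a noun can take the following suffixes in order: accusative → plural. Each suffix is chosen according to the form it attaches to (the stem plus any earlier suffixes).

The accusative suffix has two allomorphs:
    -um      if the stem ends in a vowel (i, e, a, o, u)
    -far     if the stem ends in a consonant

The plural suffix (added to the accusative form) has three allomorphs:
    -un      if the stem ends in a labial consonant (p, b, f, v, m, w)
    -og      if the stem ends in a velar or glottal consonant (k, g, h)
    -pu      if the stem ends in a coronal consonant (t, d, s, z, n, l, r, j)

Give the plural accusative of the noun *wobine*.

wobineumun

*wobine*: final sound = /e/, a vowel → -um → *wobineum*.
The accusative form *wobineum*: final consonant = /m/, labial → -un → *wobineumun*.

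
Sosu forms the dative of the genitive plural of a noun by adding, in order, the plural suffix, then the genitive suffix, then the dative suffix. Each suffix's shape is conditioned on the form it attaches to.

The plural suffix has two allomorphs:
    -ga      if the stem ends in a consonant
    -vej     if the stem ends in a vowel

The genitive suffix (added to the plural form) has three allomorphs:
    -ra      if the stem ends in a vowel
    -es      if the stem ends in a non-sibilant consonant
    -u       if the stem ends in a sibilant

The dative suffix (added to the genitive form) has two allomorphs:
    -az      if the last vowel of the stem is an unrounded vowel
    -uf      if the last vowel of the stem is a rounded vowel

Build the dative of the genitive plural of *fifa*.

Since the final sound of *fifa* is /a/ (a vowel), it takes -vej, giving *fifavej*.
The plural form *fifavej*: final sound = /j/, a non-sibilant consonant → -es → *fifavejes*.
Since the last vowel of the genitive form *fifavejes* is /e/ (an unrounded vowel), it takes -az, giving *fifavejesaz*.

fifavejesaz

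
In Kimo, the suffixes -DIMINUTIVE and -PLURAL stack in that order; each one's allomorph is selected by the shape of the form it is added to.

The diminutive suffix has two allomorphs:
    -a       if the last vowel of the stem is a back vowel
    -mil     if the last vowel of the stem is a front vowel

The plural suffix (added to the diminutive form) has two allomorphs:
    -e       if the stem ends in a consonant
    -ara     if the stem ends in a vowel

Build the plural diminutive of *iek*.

iekmile

The last vowel of *iek* is /e/, which is a front vowel, so the diminutive suffix is -mil, giving *iekmil*.
The diminutive form *iekmil*: final sound = /l/, a consonant → -e → *iekmile*.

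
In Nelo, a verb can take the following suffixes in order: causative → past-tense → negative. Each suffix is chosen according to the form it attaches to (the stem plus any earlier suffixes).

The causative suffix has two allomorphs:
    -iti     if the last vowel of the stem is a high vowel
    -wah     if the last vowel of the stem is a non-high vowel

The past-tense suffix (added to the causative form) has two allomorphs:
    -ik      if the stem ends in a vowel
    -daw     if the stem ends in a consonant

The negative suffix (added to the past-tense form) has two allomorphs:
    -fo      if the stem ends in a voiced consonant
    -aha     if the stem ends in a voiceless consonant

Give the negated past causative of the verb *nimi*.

The last vowel of *nimi* is /i/, which is a high vowel, so the causative suffix is -iti, giving *nimiiti*.
The final sound of the causative form *nimiiti* is /i/, which is a vowel, so the past-tense suffix is -ik, giving *nimiitiik*.
The past-tense form *nimiitiik*: final consonant = /k/, voiceless → -aha → *nimiitiikaha*.

nimiitiikaha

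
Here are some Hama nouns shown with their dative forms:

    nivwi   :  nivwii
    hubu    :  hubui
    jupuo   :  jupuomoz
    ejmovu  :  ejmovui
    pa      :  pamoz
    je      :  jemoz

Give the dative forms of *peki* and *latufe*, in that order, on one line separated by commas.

The suffix is conditioned by the last vowel: -i when the last vowel of the stem is a high vowel (*nivwi*, *hubu*, *ejmovu*); -moz when the last vowel of the stem is a non-high vowel (*jupuo*, *pa*, *je*).
*peki*: last vowel = /i/, a high vowel → -i → *pekii*.
The last vowel of *latufe* is /e/, which is a non-high vowel, so the suffix is -moz, giving *latufemoz*.

pekii, latufemoz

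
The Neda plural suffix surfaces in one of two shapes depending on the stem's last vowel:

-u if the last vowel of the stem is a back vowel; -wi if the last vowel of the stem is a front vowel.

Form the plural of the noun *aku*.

The last vowel of *aku* is /u/, which is a back vowel, so the suffix is -u, giving *akuu*.

akuu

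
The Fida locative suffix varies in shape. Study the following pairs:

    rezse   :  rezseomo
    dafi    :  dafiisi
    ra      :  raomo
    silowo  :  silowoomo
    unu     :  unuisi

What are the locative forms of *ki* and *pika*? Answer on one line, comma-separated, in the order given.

kiisi, pikaomo

The suffix is conditioned by the last vowel: -isi when the last vowel of the stem is a high vowel (*dafi*, *unu*); -omo when the last vowel of the stem is a non-high vowel (*rezse*, *ra*, *silowo*).
*ki* — last vowel /i/ (a high vowel) → -isi → *kiisi*.
Since the last vowel of *pika* is /a/ (a non-high vowel), it takes -omo, giving *pikaomo*.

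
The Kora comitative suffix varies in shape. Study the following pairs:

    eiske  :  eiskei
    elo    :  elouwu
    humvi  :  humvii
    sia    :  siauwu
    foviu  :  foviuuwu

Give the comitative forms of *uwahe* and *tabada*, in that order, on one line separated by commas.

The pattern is front/back vowel harmony: -i when the last vowel of the stem is a front vowel (*eiske*, *humvi*); -uwu when the last vowel of the stem is a back vowel (*elo*, *sia*, *foviu*).
*uwahe* — last vowel /e/ (a front vowel) → -i → *uwahei*.
*tabada*: last vowel = /a/, a back vowel → -uwu → *tabadauwu*.

uwahei, tabadauwu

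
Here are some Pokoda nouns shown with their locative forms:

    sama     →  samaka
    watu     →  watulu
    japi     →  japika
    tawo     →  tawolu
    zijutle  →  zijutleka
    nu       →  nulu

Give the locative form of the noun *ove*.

oveka

The suffix is conditioned by the last vowel: -lu when the last vowel of the stem is a rounded vowel (*watu*, *tawo*, *nu*); -ka when the last vowel of the stem is an unrounded vowel (*sama*, *japi*, *zijutle*).
Since the last vowel of *ove* is /e/ (an unrounded vowel), it takes -ka, giving *oveka*.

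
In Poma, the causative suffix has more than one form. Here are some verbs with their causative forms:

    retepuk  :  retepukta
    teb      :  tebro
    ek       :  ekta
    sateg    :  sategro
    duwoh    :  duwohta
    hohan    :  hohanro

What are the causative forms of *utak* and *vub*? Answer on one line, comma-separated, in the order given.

The alternation tracks the final consonant of the stem — -ta when the stem ends in a voiceless consonant (*retepuk*, *ek*, *duwoh*); -ro when the stem ends in a voiced consonant (*teb*, *sateg*, *hohan*).
*utak*: final consonant = /k/, voiceless → -ta → *utakta*.
*vub*: final consonant = /b/, voiced → -ro → *vubro*.

utakta, vubro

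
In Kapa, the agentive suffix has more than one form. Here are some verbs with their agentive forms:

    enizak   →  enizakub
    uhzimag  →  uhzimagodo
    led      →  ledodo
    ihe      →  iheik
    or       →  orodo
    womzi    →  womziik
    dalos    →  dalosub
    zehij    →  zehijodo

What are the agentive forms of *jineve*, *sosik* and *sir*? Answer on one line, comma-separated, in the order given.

Looking at the final sound of each stem: -ub when the stem ends in a voiceless consonant (*enizak*, *dalos*); -odo when the stem ends in a voiced consonant (*uhzimag*, *led*, *or*, *zehij*); -ik when the stem ends in a vowel (*ihe*, *womzi*).
The final sound of *jineve* is /e/, which is a vowel, so the suffix is -ik, giving *jineveik*.
Since the final sound of *sosik* is /k/ (a voiceless consonant), it takes -ub, giving *sosikub*.
*sir*: final sound = /r/, a voiced consonant → -odo → *sirodo*.

jineveik, sosikub, sirodo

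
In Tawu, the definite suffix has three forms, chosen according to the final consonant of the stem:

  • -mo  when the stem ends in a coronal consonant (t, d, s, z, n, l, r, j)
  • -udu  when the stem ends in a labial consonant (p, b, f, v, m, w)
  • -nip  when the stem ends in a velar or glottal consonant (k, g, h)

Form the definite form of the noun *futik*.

*futik*: final consonant = /k/, velar/glottal → -nip → *futiknip*.

futiknip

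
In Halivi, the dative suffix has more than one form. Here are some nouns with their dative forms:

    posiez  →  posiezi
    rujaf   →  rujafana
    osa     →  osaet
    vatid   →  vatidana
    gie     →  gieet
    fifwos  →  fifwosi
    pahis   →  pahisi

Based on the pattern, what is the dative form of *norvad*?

The pattern is sibilance of the final sound: -i when the stem ends in a sibilant (*posiez*, *fifwos*, *pahis*); -ana when the stem ends in a non-sibilant consonant (*rujaf*, *vatid*); -et when the stem ends in a vowel (*osa*, *gie*).
Since the final sound of *norvad* is /d/ (a non-sibilant consonant), it takes -ana, giving *norvadana*.

norvadana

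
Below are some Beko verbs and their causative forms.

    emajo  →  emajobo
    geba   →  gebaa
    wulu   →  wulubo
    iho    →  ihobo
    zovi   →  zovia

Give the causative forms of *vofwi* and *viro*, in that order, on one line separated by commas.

vofwia, virobo

The pattern is rounding harmony: -bo when the last vowel of the stem is a rounded vowel (*emajo*, *wulu*, *iho*); -a when the last vowel of the stem is an unrounded vowel (*geba*, *zovi*).
Since the last vowel of *vofwi* is /i/ (an unrounded vowel), it takes -a, giving *vofwia*.
Since the last vowel of *viro* is /o/ (a rounded vowel), it takes -bo, giving *virobo*.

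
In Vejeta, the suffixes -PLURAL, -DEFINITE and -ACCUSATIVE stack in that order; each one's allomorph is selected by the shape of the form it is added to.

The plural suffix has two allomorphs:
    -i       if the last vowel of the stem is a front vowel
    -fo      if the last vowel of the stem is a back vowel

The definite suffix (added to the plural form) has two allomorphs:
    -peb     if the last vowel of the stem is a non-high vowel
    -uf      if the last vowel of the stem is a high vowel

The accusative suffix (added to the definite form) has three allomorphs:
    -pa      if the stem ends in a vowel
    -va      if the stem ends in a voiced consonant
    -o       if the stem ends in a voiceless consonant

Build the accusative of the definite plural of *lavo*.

lavofopebva

Since the last vowel of *lavo* is /o/ (a back vowel), it takes -fo, giving *lavofo*.
The plural form *lavofo*: last vowel = /o/, a non-high vowel → -peb → *lavofopeb*.
Since the final sound of the definite form *lavofopeb* is /b/ (a voiced consonant), it takes -va, giving *lavofopebva*.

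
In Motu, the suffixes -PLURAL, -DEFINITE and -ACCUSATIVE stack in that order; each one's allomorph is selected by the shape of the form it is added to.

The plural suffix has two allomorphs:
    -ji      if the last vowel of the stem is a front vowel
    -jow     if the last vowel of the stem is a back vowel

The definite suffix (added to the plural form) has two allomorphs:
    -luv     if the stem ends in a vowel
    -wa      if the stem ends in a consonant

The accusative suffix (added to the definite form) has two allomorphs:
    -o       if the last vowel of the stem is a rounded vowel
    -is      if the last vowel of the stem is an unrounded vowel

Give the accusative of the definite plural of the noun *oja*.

ojajowwais

*oja*: last vowel = /a/, a back vowel → -jow → *ojajow*.
The plural form *ojajow*: final sound = /w/, a consonant → -wa → *ojajowwa*.
The last vowel of the definite form *ojajowwa* is /a/, which is an unrounded vowel, so the accusative suffix is -is, giving *ojajowwais*.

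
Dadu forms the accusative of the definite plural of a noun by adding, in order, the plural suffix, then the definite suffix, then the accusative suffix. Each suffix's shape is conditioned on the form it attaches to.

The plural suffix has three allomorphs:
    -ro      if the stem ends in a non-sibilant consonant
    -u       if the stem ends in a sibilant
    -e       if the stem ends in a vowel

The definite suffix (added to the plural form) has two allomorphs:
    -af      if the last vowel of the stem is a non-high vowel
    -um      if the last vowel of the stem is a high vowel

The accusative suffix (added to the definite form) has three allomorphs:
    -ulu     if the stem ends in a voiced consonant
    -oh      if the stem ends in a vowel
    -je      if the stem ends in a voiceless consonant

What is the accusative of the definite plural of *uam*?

The final sound of *uam* is /m/, which is a non-sibilant consonant, so the plural suffix is -ro, giving *uamro*.
The plural form *uamro*: last vowel = /o/, a non-high vowel → -af → *uamroaf*.
The definite form *uamroaf* — final sound /f/ (a voiceless consonant) → -je → *uamroafje*.

uamroafje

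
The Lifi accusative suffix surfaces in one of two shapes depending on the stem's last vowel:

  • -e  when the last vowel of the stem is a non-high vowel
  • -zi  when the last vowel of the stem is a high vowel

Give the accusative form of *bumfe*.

bumfee

The last vowel of *bumfe* is /e/, which is a non-high vowel, so the suffix is -e, giving *bumfee*.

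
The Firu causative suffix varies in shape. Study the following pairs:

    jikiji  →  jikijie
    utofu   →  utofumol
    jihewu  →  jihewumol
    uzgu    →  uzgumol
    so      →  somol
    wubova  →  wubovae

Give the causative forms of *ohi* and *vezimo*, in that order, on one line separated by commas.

ohie, vezimomol

The suffix is conditioned by the last vowel: -mol when the last vowel of the stem is a rounded vowel (*utofu*, *jihewu*, *uzgu*, *so*); -e when the last vowel of the stem is an unrounded vowel (*jikiji*, *wubova*).
The last vowel of *ohi* is /i/, which is an unrounded vowel, so the suffix is -e, giving *ohie*.
*vezimo* — last vowel /o/ (a rounded vowel) → -mol → *vezimomol*.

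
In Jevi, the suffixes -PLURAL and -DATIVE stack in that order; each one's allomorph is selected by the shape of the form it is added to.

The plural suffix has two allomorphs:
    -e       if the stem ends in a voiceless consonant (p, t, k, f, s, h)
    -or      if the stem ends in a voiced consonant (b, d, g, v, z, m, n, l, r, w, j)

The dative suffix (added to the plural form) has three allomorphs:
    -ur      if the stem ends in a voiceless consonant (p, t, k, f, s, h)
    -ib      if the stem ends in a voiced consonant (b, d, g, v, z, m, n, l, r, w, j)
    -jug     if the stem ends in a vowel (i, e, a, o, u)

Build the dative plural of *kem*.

kemorib

*kem* — final consonant /m/ (voiced) → -or → *kemor*.
The plural form *kemor*: final sound = /r/, a voiced consonant → -ib → *kemorib*.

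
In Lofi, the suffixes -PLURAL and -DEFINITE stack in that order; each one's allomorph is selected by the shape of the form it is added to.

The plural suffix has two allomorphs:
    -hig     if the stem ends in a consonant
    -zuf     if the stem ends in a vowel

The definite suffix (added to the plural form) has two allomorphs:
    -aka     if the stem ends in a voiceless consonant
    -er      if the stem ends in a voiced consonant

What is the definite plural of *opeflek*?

opeflekhiger

Since the final sound of *opeflek* is /k/ (a consonant), it takes -hig, giving *opeflekhig*.
Since the final consonant of the plural form *opeflekhig* is /g/ (voiced), it takes -er, giving *opeflekhiger*.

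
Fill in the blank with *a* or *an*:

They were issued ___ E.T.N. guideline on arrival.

an

The indefinite article is chosen by the initial *sound* of the following word, not its spelling.
The initialism *E.T.N.* is read letter by letter; the first letter, E, is pronounced /iː/, which begins with a vowel sound.
So the article is *an*: They were issued an E.T.N. guideline on arrival.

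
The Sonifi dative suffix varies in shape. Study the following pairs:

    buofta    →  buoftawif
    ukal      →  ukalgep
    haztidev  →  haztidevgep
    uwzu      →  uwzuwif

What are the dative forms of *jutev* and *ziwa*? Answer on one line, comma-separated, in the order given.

jutevgep, ziwawif

The alternation tracks the final sound of the stem — -gep when the stem ends in a consonant (*ukal*, *haztidev*); -wif when the stem ends in a vowel (*buofta*, *uwzu*).
*jutev* — final sound /v/ (a consonant) → -gep → *jutevgep*.
*ziwa* — final sound /a/ (a vowel) → -wif → *ziwawif*.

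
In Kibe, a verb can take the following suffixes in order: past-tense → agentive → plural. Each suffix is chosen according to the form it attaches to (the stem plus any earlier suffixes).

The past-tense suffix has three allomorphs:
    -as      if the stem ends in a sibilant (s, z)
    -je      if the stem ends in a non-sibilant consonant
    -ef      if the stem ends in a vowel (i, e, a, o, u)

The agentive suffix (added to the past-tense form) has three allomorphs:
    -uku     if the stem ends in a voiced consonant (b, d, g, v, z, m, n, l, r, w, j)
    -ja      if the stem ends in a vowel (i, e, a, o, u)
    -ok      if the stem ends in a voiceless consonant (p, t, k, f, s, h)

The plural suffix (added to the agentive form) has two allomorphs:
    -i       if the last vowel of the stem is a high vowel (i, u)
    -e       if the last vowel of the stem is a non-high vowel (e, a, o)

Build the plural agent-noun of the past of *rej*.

*rej*: final sound = /j/, a non-sibilant consonant → -je → *rejje*.
The final sound of the past-tense form *rejje* is /e/, which is a vowel, so the agentive suffix is -ja, giving *rejjeja*.
The agentive form *rejjeja*: last vowel = /a/, a non-high vowel → -e → *rejjejae*.

rejjejae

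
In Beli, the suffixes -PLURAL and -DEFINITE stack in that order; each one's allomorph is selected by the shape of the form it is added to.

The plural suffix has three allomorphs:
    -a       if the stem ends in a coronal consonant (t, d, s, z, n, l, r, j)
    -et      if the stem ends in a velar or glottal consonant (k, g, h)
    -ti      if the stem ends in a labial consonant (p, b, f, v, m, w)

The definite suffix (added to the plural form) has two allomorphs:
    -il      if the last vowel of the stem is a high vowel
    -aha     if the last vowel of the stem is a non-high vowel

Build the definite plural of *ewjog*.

*ewjog* — final consonant /g/ (velar/glottal) → -et → *ewjoget*.
The plural form *ewjoget* — last vowel /e/ (a non-high vowel) → -aha → *ewjogetaha*.

ewjogetaha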